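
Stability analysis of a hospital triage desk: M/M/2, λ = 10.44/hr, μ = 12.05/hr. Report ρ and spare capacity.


Total capacity cμ = 2·12.05 = 24.10/hr
ρ = λ/(cμ) = 10.44/24.10 = 0.4332
Stable ⇔ ρ < 1: YES
Spare capacity = cμ − λ = 24.10 − 10.44 = 13.66/hr

Final: ρ = 0.4332; stable; margin = 13.66/hr


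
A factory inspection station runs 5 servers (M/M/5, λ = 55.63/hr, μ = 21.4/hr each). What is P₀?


a = λ/μ = 55.63/21.4 = 2.5995; ρ = a/c = 0.5199
Σ_{k=0}^{4} a^k/k! (terms k=0..4) = 1.00000 + 2.59953 + 3.37879 + 2.92775 + 1.90270 = 11.80877
Tail: a^5/(5!(1−ρ)) = 118.70703/(120·0.4801) = 2.06048
P₀ = 1/(11.80877 + 2.06048) = 1/13.86925 = 0.072102

Final: 0.072102


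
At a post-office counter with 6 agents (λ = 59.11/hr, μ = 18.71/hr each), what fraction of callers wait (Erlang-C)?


a = λ/μ = 3.1593; ρ = a/6 = 0.5265
P₀ = 0.041501 (from M/M/c formula)
C(c,a) = [a^c/(c!(1−ρ))]·P₀ = [994.31280/(720·0.4735)]·0.041501
= 2.91684·0.041501 = 0.121052

Final: 0.121052


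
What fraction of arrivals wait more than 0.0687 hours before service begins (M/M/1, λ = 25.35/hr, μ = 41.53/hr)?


ρ = 25.35/41.53 = 0.6104
P(Wq > t) = ρ·e^{−(μ−λ)t} = 0.6104·e^{−1.1116}
= 0.6104·0.329043 = 0.200849

Final: 0.200849


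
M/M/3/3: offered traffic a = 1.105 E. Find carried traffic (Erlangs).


B(3,1.105) = 0.076477 (Erlang-B)
Carried load = a(1 − B) = 1.105·(1 − 0.076477) = 1.105·0.923523 = 1.0205 E

Final: 1.0205 Erlangs


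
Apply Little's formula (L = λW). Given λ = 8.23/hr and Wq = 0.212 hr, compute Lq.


Lq = λWq = 8.23·0.212 = 1.7448

Final: 1.7448


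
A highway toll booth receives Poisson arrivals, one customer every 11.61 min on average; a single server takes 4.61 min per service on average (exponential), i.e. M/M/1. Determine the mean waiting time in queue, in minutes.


λ = 60/11.61 = 5.1680 /hr
μ = 60/4.61 = 13.0152 /hr
ρ = λ/μ = 5.1680/13.0152 = 0.3971
Wq = ρ/(μ−λ) = 0.3971/(13.0152−5.1680) = 0.05060 hr
In minutes: 0.05060·60 = 3.036 min

Final: 3.036 min


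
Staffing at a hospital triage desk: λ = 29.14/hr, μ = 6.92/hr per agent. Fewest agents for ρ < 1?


Stability requires cμ > λ ⇔ c > λ/μ.
λ/μ = 29.14/6.92 = 4.2110
Minimum integer c = ⌊4.2110⌋ + 1 = 5
Check: 5·6.92 = 34.60 > 29.14, while 4·6.92 = 27.68 ≤ 29.14

Final: 5 servers


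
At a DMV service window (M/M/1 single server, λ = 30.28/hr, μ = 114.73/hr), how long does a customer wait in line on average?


ρ = 30.28/114.73 = 0.2639
Wq = ρ/(μ−λ) = 0.2639/(114.73 − 30.28) = 0.2639/84.45 = 0.003125 hr

Final: 0.003125 hr


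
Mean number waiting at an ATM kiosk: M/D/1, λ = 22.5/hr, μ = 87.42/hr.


ρ = 22.5/87.42 = 0.2574
M/D/1: Lq = ρ²/(2(1−ρ)) = 0.06624/(2·0.7426) = 0.04460

Final: 0.04460


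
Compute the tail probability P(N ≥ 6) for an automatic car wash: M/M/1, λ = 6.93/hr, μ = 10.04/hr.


ρ = 6.93/10.04 = 0.6902
P(N ≥ n) = ρ^n = 0.6902^6 = 0.108143

Final: 0.108143


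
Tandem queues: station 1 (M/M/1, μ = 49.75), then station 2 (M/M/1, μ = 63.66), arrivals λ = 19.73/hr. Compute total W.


Each node sees arrival rate λ = 19.73/hr (tandem ⇒ throughput preserved).
W₁ = 1/(μ₁−λ) = 1/(49.75−19.73) = 0.03331 hr
W₂ = 1/(μ₂−λ) = 1/(63.66−19.73) = 0.02276 hr
W_total = W₁ + W₂ = 0.03331 + 0.02276 = 0.05607 hr

Final: 0.05607 hr


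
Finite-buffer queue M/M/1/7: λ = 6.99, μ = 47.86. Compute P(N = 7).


ρ = λ/μ = 6.99/47.86 = 0.1461
P_K = (1−ρ)ρ^K/(1−ρ^(K+1)) = (0.8539·0.000001418)/(1 − 0.0000002070)
= 0.000001210/1.000000 = 0.000001210

Final: 0.000001210


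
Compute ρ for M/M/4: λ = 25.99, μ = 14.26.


ρ = λ/(cμ) = 25.99/(4·14.26) = 25.99/57.04 = 0.4556

Final: 0.4556


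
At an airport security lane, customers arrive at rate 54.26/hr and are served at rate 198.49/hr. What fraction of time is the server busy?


ρ = λ/μ = 54.26/198.49 = 0.2734

Final: 0.2734


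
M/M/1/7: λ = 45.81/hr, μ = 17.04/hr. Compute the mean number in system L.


ρ = 45.81/17.04 = 2.6884
L = ρ[1 − (K+1)ρ^K + Kρ^(K+1)] / [(1−ρ)(1−ρ^(K+1))]
Numerator: 2.6884·(1 − 8·1014.927241 + 7·2728.510383) = 29521.519900
Denominator: (-1.6884)·(-2727.510383) = 4605.074749
L = 29521.519900/4605.074749 = 6.4106

Final: 6.4106


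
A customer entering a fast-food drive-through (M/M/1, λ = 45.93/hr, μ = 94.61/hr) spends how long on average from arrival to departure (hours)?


W = 1/(μ−λ) = 1/(94.61 − 45.93) = 1/48.68 = 0.02054 hr

Final: 0.02054 hr


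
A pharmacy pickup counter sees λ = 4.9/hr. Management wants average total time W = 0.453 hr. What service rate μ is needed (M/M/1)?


W = 1/(μ−λ) ⇒ μ − λ = 1/W = 1/0.453 = 2.2075
μ = λ + 1/W = 4.9 + 2.2075 = 7.1075 per hr

Final: 7.1075 /hr


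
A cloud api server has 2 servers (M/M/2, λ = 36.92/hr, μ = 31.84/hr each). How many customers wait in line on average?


a = λ/μ = 1.1595; ρ = a/2 = 0.5798
P₀ = 0.266004
Lq = P₀·a^c·ρ / (c!·(1−ρ)²) = 0.266004·1.34455·0.5798/(2·0.17659)
= 0.58712

Final: 0.58712


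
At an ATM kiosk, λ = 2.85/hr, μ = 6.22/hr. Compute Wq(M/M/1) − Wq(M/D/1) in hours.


ρ = 2.85/6.22 = 0.4582
Wq(M/M/1) = ρ/(μ−λ) = 0.4582/3.37 = 0.13596 hr
Wq(M/D/1) = ρ/(2(μ−λ)) = 0.06798 hr
Savings = 0.13596 − 0.06798 = 0.06798 hr

Final: 0.06798 hr


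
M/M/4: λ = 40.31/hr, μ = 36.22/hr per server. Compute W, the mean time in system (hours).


a = 1.1129; ρ = 0.2782; P₀ = 0.327813
Lq = P₀·a^c·ρ/(c!(1−ρ)²) = 0.01119
Wq = Lq/λ = 0.01119/40.31 = 0.0002776 hr
W = Wq + 1/μ = 0.0002776 + 0.02761 = 0.02789 hr

Final: 0.02789 hr


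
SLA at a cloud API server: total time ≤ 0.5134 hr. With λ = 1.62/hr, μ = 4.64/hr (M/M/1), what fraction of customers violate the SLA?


W ~ Exponential(μ−λ) for M/M/1.
μ − λ = 4.64 − 1.62 = 3.0200
P(W > t) = e^{−(μ−λ)t} = e^{−1.5505} = 0.212149

Final: 0.212149


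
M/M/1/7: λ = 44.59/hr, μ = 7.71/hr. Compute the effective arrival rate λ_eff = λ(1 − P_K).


ρ = 5.7834; P_K = (1−ρ)ρ^7/(1−ρ^8) = 0.827092
λ_eff = λ(1 − P_K) = 44.59·(1 − 0.827092) = 44.59·0.172908 = 7.7100 /hr

Final: 7.7100 /hr


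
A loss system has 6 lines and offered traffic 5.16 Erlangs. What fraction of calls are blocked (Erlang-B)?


B(c,a) = (a^c/c!) / Σ_{k=0}^{c} a^k/k!
a^6/6! = 26.215957
Σ terms (k=0..6): 1.00000 + 5.16000 + 13.31280 + 22.89802 + 29.53844 + 30.48367 + 26.21596 = 128.608884
B = 26.215957/128.608884 = 0.203843

Final: 0.203843


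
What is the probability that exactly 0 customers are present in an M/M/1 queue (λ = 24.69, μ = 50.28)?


ρ = 24.69/50.28 = 0.4911
P_n = (1−ρ)·ρ^n = (1 − 0.4911)·0.4911^0 = 0.5089·1.000000 = 0.508950

Final: 0.508950


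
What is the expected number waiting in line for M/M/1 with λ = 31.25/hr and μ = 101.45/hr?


ρ = 31.25/101.45 = 0.3080
Lq = ρ²/(1−ρ) = 0.09488/0.6920 = 0.1371

Final: 0.1371


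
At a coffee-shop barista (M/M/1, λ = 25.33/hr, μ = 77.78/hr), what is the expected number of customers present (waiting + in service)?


ρ = λ/μ = 25.33/77.78 = 0.3257
L = ρ/(1−ρ) = 0.3257/(1 − 0.3257) = 0.3257/0.6743 = 0.4829

Final: 0.4829


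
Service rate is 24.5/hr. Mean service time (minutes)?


Mean service time = 1/μ = 1/24.5 hour = 0.04082 hour
In minutes: 0.04082 × 60 = 2.4490 min

Final: 2.4490 min


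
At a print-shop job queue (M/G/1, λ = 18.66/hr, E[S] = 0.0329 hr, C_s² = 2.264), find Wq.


ρ = λ·E[S] = 18.66·0.0329 = 0.6139
E[S²] = E[S]²(1+C_s²) = 0.0329²·(1+2.264) = 0.003533
Wq = λ·E[S²]/(2(1−ρ)) = 18.66·0.003533/(2·0.3861) = 0.08538 hr

Final: 0.08538 hr


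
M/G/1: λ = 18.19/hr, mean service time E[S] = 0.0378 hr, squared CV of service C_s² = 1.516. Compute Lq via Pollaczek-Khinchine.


ρ = λ·E[S] = 18.19·0.0378 = 0.6876
Lq = ρ²(1+C_s²)/(2(1−ρ)) = 0.4728·(1+1.516)/(2·0.3124)
= 0.4728·2.5160/0.6248 = 1.90368

Final: 1.90368


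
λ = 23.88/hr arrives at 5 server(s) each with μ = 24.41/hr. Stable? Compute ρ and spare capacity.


Total capacity cμ = 5·24.41 = 122.05/hr
ρ = λ/(cμ) = 23.88/122.05 = 0.1957
Stable ⇔ ρ < 1: YES
Spare capacity = cμ − λ = 122.05 − 23.88 = 98.17/hr

Final: ρ = 0.1957; stable; margin = 98.17/hr


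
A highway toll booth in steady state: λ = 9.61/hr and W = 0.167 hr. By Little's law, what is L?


L = λW = 9.61·0.167 = 1.6049

Final: 1.6049


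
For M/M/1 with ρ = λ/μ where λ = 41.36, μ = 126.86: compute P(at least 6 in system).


ρ = 41.36/126.86 = 0.3260
P(N ≥ n) = ρ^n = 0.3260^6 = 0.001201

Final: 0.001201


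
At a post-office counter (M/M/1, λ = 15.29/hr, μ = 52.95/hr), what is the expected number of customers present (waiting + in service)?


ρ = λ/μ = 15.29/52.95 = 0.2888
L = ρ/(1−ρ) = 0.2888/(1 − 0.2888) = 0.2888/0.7112 = 0.4060

Final: 0.4060


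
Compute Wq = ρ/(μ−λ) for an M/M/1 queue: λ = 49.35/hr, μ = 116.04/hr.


ρ = 49.35/116.04 = 0.4253
Wq = ρ/(μ−λ) = 0.4253/(116.04 − 49.35) = 0.4253/66.69 = 0.006377 hr

Final: 0.006377 hr


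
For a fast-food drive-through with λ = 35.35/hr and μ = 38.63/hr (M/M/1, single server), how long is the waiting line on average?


ρ = 35.35/38.63 = 0.9151
Lq = ρ²/(1−ρ) = 0.8374/0.08491 = 9.8623

Final: 9.8623


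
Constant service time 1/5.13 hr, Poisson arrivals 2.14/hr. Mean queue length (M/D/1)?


ρ = 2.14/5.13 = 0.4172
M/D/1: Lq = ρ²/(2(1−ρ)) = 0.1740/(2·0.5828) = 0.14928

Final: 0.14928


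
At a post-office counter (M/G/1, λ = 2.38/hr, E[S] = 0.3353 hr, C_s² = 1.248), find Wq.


ρ = λ·E[S] = 2.38·0.3353 = 0.7980
E[S²] = E[S]²(1+C_s²) = 0.3353²·(1+1.248) = 0.252734
Wq = λ·E[S²]/(2(1−ρ)) = 2.38·0.252734/(2·0.2020) = 1.48898 hr

Final: 1.48898 hr


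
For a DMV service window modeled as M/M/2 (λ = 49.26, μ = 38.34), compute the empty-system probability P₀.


a = λ/μ = 49.26/38.34 = 1.2848; ρ = a/c = 0.6424
Σ_{k=0}^{1} a^k/k! (terms k=0..1) = 1.00000 + 1.28482 = 2.28482
Tail: a^2/(2!(1−ρ)) = 1.65076/(2·0.3576) = 2.30818
P₀ = 1/(2.28482 + 2.30818) = 1/4.59300 = 0.217723

Final: 0.217723


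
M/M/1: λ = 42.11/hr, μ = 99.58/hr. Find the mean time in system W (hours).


W = 1/(μ−λ) = 1/(99.58 − 42.11) = 1/57.47 = 0.01740 hr

Final: 0.01740 hr


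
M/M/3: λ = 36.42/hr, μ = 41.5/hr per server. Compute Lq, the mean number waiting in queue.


a = λ/μ = 0.8776; ρ = a/3 = 0.2925
P₀ = 0.412899
Lq = P₀·a^c·ρ / (c!·(1−ρ)²) = 0.412899·0.67589·0.2925/(6·0.50051)
= 0.02718

Final: 0.02718


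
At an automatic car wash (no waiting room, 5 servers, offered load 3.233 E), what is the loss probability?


B(c,a) = (a^c/c!) / Σ_{k=0}^{c} a^k/k!
a^5/5! = 2.943386
Σ terms (k=0..5): 1.00000 + 3.23300 + 5.22614 + 5.63204 + 4.55210 + 2.94339 = 22.586670
B = 2.943386/22.586670 = 0.130315

Final: 0.130315


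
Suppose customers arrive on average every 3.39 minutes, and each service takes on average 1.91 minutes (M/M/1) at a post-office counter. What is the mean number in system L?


λ = 60/3.39 = 17.6991 /hr
μ = 60/1.91 = 31.4136 /hr
ρ = λ/μ = 17.6991/31.4136 = 0.5634
L = ρ/(1−ρ) = 0.5634/0.4366 = 1.2905

Final: 1.2905


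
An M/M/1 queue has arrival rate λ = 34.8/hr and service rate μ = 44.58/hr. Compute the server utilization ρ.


ρ = λ/μ = 34.8/44.58 = 0.7806

Final: 0.7806


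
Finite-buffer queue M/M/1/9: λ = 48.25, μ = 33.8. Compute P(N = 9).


ρ = λ/μ = 48.25/33.8 = 1.4275
P_K = (1−ρ)ρ^K/(1−ρ^(K+1)) = (-0.4275·24.616458)/(1 − 35.140357)
= -10.523900/-34.140357 = 0.308254

Final: 0.308254


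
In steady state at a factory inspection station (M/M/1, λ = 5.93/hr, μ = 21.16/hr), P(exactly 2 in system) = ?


ρ = 5.93/21.16 = 0.2802
P_n = (1−ρ)·ρ^n = (1 − 0.2802)·0.2802^2 = 0.7198·0.078538 = 0.056528

Final: 0.056528


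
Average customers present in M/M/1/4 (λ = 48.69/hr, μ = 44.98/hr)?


ρ = 48.69/44.98 = 1.0825
L = ρ[1 − (K+1)ρ^K + Kρ^(K+1)] / [(1−ρ)(1−ρ^(K+1))]
Numerator: 1.0825·(1 − 5·1.373034 + 4·1.486283) = 0.086559
Denominator: (-0.08248)·(-0.486283) = 0.040109
L = 0.086559/0.040109 = 2.1581

Final: 2.1581


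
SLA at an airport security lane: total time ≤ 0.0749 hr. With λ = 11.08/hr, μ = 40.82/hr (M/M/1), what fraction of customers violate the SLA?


W ~ Exponential(μ−λ) for M/M/1.
μ − λ = 40.82 − 11.08 = 29.7400
P(W > t) = e^{−(μ−λ)t} = e^{−2.2275} = 0.107795

Final: 0.107795


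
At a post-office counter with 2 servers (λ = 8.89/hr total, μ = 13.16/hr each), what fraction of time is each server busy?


ρ = λ/(cμ) = 8.89/(2·13.16) = 8.89/26.32 = 0.3378

Final: 0.3378


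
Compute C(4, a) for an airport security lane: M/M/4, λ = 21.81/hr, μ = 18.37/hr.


a = λ/μ = 1.1873; ρ = a/4 = 0.2968
P₀ = 0.304070 (from M/M/c formula)
C(c,a) = [a^c/(c!(1−ρ))]·P₀ = [1.98695/(24·0.7032)]·0.304070
= 0.11773·0.304070 = 0.035800

Final: 0.035800


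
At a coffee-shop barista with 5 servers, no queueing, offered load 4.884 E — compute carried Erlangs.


B(5,4.884) = 0.275383 (Erlang-B)
Carried load = a(1 − B) = 4.884·(1 − 0.275383) = 4.884·0.724617 = 3.5390 E

Final: 3.5390 Erlangs


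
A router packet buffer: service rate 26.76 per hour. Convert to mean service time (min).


Mean service time = 1/μ = 1/26.76 hour = 0.03737 hour
In minutes: 0.03737 × 60 = 2.2422 min

Final: 2.2422 min


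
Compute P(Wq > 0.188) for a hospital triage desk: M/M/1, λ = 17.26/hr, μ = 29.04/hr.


ρ = 17.26/29.04 = 0.5944
P(Wq > t) = ρ·e^{−(μ−λ)t} = 0.5944·e^{−2.2146}
= 0.5944·0.109193 = 0.064899

Final: 0.064899


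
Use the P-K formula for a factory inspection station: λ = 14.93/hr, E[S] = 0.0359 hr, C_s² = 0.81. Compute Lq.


ρ = λ·E[S] = 14.93·0.0359 = 0.5360
Lq = ρ²(1+C_s²)/(2(1−ρ)) = 0.2873·(1+0.81)/(2·0.4640)
= 0.2873·1.8100/0.9280 = 0.56031

Final: 0.56031


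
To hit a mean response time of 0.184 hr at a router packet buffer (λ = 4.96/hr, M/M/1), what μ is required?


W = 1/(μ−λ) ⇒ μ − λ = 1/W = 1/0.184 = 5.4348
μ = λ + 1/W = 4.96 + 5.4348 = 10.3948 per hr

Final: 10.3948 /hr


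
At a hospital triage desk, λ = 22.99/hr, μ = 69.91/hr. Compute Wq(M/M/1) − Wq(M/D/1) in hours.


ρ = 22.99/69.91 = 0.3289
Wq(M/M/1) = ρ/(μ−λ) = 0.3289/46.92 = 0.007009 hr
Wq(M/D/1) = ρ/(2(μ−λ)) = 0.003504 hr
Savings = 0.007009 − 0.003504 = 0.003504 hr

Final: 0.003504 hr


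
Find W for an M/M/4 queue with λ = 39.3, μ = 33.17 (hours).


a = 1.1848; ρ = 0.2962; P₀ = 0.304827
Lq = P₀·a^c·ρ/(c!(1−ρ)²) = 0.01497
Wq = Lq/λ = 0.01497/39.3 = 0.0003808 hr
W = Wq + 1/μ = 0.0003808 + 0.03015 = 0.03053 hr

Final: 0.03053 hr


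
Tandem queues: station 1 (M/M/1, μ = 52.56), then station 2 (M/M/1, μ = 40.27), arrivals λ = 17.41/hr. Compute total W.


Each node sees arrival rate λ = 17.41/hr (tandem ⇒ throughput preserved).
W₁ = 1/(μ₁−λ) = 1/(52.56−17.41) = 0.02845 hr
W₂ = 1/(μ₂−λ) = 1/(40.27−17.41) = 0.04374 hr
W_total = W₁ + W₂ = 0.02845 + 0.04374 = 0.07219 hr

Final: 0.07219 hr


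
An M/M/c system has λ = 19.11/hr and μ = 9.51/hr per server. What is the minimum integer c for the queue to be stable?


Stability requires cμ > λ ⇔ c > λ/μ.
λ/μ = 19.11/9.51 = 2.0095
Minimum integer c = ⌊2.0095⌋ + 1 = 3
Check: 3·9.51 = 28.53 > 19.11, while 2·9.51 = 19.02 ≤ 19.11

Final: 3 servers


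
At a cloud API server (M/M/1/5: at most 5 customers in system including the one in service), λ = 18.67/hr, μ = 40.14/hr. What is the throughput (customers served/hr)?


ρ = 0.4651; P_K = (1−ρ)ρ^5/(1−ρ^6) = 0.011763
λ_eff = λ(1 − P_K) = 18.67·(1 − 0.011763) = 18.67·0.988237 = 18.4504 /hr

Final: 18.4504 /hr


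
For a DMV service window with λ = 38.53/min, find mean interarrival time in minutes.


Mean interarrival time = 1/λ = 1/38.53 minute = 0.02595 minute
In minutes: 0.02595 × 1 = 0.02595 min

Final: 0.02595 min


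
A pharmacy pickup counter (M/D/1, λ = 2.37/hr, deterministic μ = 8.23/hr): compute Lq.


ρ = 2.37/8.23 = 0.2880
M/D/1: Lq = ρ²/(2(1−ρ)) = 0.08293/(2·0.7120) = 0.05823

Final: 0.05823


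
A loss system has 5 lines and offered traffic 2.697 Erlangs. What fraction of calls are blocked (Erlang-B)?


B(c,a) = (a^c/c!) / Σ_{k=0}^{c} a^k/k!
a^5/5! = 1.189114
Σ terms (k=0..5): 1.00000 + 2.69700 + 3.63690 + 3.26958 + 2.20451 + 1.18911 = 13.997108
B = 1.189114/13.997108 = 0.084954

Final: 0.084954


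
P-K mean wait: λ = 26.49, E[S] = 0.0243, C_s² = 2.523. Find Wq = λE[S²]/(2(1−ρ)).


ρ = λ·E[S] = 26.49·0.0243 = 0.6437
E[S²] = E[S]²(1+C_s²) = 0.0243²·(1+2.523) = 0.002080
Wq = λ·E[S²]/(2(1−ρ)) = 26.49·0.002080/(2·0.3563) = 0.07733 hr

Final: 0.07733 hr


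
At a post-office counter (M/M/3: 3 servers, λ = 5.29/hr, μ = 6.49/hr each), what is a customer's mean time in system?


a = 0.8151; ρ = 0.2717; P₀ = 0.440291
Lq = P₀·a^c·ρ/(c!(1−ρ)²) = 0.02036
Wq = Lq/λ = 0.02036/5.29 = 0.003848 hr
W = Wq + 1/μ = 0.003848 + 0.15408 = 0.15793 hr

Final: 0.15793 hr


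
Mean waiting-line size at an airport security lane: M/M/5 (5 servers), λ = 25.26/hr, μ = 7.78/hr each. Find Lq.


a = λ/μ = 3.2468; ρ = a/5 = 0.6494
P₀ = 0.035178
Lq = P₀·a^c·ρ / (c!·(1−ρ)²) = 0.035178·360.80184·0.6494/(120·0.12295)
= 0.55861

Final: 0.55861


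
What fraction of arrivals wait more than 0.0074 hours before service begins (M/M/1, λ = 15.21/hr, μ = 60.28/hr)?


ρ = 15.21/60.28 = 0.2523
P(Wq > t) = ρ·e^{−(μ−λ)t} = 0.2523·e^{−0.3335}
= 0.2523·0.716399 = 0.180764

Final: 0.180764


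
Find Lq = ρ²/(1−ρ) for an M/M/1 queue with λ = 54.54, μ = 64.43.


ρ = 54.54/64.43 = 0.8465
Lq = ρ²/(1−ρ) = 0.7166/0.1535 = 4.6682

Final: 4.6682


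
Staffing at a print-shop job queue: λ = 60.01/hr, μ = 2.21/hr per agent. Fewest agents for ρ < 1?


Stability requires cμ > λ ⇔ c > λ/μ.
λ/μ = 60.01/2.21 = 27.1538
Minimum integer c = ⌊27.1538⌋ + 1 = 28
Check: 28·2.21 = 61.88 > 60.01, while 27·2.21 = 59.67 ≤ 60.01

Final: 28 servers


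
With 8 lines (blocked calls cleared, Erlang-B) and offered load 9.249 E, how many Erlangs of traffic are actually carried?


B(8,9.249) = 0.301836 (Erlang-B)
Carried load = a(1 − B) = 9.249·(1 − 0.301836) = 9.249·0.698164 = 6.4573 E

Final: 6.4573 Erlangs


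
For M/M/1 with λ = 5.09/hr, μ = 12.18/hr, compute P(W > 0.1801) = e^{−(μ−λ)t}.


W ~ Exponential(μ−λ) for M/M/1.
μ − λ = 12.18 − 5.09 = 7.0900
P(W > t) = e^{−(μ−λ)t} = e^{−1.2769} = 0.278898

Final: 0.278898


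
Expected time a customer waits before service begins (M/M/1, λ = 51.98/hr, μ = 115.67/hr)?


ρ = 51.98/115.67 = 0.4494
Wq = ρ/(μ−λ) = 0.4494/(115.67 − 51.98) = 0.4494/63.69 = 0.007056 hr

Final: 0.007056 hr


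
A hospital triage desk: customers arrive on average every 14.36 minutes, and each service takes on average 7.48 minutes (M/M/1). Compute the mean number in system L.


λ = 60/14.36 = 4.1783 /hr
μ = 60/7.48 = 8.0214 /hr
ρ = λ/μ = 4.1783/8.0214 = 0.5209
L = ρ/(1−ρ) = 0.5209/0.4791 = 1.0872

Final: 1.0872


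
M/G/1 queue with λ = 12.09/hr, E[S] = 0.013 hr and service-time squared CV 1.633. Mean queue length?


ρ = λ·E[S] = 12.09·0.013 = 0.1572
Lq = ρ²(1+C_s²)/(2(1−ρ)) = 0.02470·(1+1.633)/(2·0.8428)
= 0.02470·2.6330/1.6857 = 0.03859

Final: 0.03859


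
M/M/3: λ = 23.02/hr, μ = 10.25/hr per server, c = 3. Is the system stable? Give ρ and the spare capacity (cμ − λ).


Total capacity cμ = 3·10.25 = 30.75/hr
ρ = λ/(cμ) = 23.02/30.75 = 0.7486
Stable ⇔ ρ < 1: YES
Spare capacity = cμ − λ = 30.75 − 23.02 = 7.73/hr

Final: ρ = 0.7486; stable; margin = 7.73/hr


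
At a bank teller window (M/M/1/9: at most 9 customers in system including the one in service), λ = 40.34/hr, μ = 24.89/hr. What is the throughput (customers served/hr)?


ρ = 1.6207; P_K = (1−ρ)ρ^9/(1−ρ^10) = 0.386082
λ_eff = λ(1 − P_K) = 40.34·(1 − 0.386082) = 40.34·0.613918 = 24.7655 /hr

Final: 24.7655 /hr


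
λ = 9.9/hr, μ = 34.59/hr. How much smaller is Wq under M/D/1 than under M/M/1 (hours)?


ρ = 9.9/34.59 = 0.2862
Wq(M/M/1) = ρ/(μ−λ) = 0.2862/24.69 = 0.01159 hr
Wq(M/D/1) = ρ/(2(μ−λ)) = 0.005796 hr
Savings = 0.01159 − 0.005796 = 0.005796 hr

Final: 0.005796 hr


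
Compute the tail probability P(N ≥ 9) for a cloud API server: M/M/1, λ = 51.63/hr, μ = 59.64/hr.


ρ = 51.63/59.64 = 0.8657
P(N ≥ n) = ρ^n = 0.8657^9 = 0.273074

Final: 0.273074


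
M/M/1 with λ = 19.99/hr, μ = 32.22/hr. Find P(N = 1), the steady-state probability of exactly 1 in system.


ρ = 19.99/32.22 = 0.6204
P_n = (1−ρ)·ρ^n = (1 − 0.6204)·0.6204^1 = 0.3796·0.620422 = 0.235499

Final: 0.235499


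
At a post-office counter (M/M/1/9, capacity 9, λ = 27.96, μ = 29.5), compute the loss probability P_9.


ρ = λ/μ = 27.96/29.5 = 0.9478
P_K = (1−ρ)ρ^K/(1−ρ^(K+1)) = (0.05220·0.617215)/(1 − 0.584994)
= 0.032221/0.415006 = 0.077639

Final: 0.077639


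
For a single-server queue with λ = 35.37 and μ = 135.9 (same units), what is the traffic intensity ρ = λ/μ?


ρ = λ/μ = 35.37/135.9 = 0.2603

Final: 0.2603


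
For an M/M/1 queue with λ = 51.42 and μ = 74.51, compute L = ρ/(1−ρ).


ρ = λ/μ = 51.42/74.51 = 0.6901
L = ρ/(1−ρ) = 0.6901/(1 − 0.6901) = 0.6901/0.3099 = 2.2269

Final: 2.2269


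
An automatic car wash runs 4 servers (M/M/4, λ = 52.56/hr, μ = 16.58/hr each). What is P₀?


a = λ/μ = 52.56/16.58 = 3.1701; ρ = a/c = 0.7925
Σ_{k=0}^{3} a^k/k! (terms k=0..3) = 1.00000 + 3.17008 + 5.02472 + 5.30959 = 14.50440
Tail: a^4/(4!(1−ρ)) = 100.99115/(24·0.2075) = 20.28141
P₀ = 1/(14.50440 + 20.28141) = 1/34.78581 = 0.028747

Final: 0.028747


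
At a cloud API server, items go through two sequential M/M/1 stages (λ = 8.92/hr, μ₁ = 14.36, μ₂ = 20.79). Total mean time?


Each node sees arrival rate λ = 8.92/hr (tandem ⇒ throughput preserved).
W₁ = 1/(μ₁−λ) = 1/(14.36−8.92) = 0.18382 hr
W₂ = 1/(μ₂−λ) = 1/(20.79−8.92) = 0.08425 hr
W_total = W₁ + W₂ = 0.18382 + 0.08425 = 0.26807 hr

Final: 0.26807 hr


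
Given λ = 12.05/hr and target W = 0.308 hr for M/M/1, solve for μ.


W = 1/(μ−λ) ⇒ μ − λ = 1/W = 1/0.308 = 3.2468
μ = λ + 1/W = 12.05 + 3.2468 = 15.2968 per hr

Final: 15.2968 /hr


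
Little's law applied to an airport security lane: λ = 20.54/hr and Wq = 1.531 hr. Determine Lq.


Lq = λWq = 20.54·1.531 = 31.4467

Final: 31.4467


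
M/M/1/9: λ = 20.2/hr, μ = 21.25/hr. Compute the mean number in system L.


ρ = 20.2/21.25 = 0.9506
L = ρ[1 − (K+1)ρ^K + Kρ^(K+1)] / [(1−ρ)(1−ρ^(K+1))]
Numerator: 0.9506·(1 − 10·0.633770 + 9·0.602455) = 0.080218
Denominator: (0.04941)·(0.397545) = 0.019643
L = 0.080218/0.019643 = 4.0837

Final: 4.0837


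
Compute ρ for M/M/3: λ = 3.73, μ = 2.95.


ρ = λ/(cμ) = 3.73/(3·2.95) = 3.73/8.85 = 0.4215

Final: 0.4215


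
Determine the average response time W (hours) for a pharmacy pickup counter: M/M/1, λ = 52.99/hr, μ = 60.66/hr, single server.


W = 1/(μ−λ) = 1/(60.66 − 52.99) = 1/7.67 = 0.1304 hr

Final: 0.1304 hr


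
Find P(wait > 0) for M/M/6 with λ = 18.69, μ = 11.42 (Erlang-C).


a = λ/μ = 1.6366; ρ = a/6 = 0.2728
P₀ = 0.194556 (from M/M/c formula)
C(c,a) = [a^c/(c!(1−ρ))]·P₀ = [19.21583/(720·0.7272)]·0.194556
= 0.03670·0.194556 = 0.007140

Final: 0.007140


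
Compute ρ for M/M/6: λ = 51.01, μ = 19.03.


ρ = λ/(cμ) = 51.01/(6·19.03) = 51.01/114.18 = 0.4468

Final: 0.4468


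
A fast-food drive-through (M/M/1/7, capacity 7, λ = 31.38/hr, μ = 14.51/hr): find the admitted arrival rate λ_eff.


ρ = 2.1626; P_K = (1−ρ)ρ^7/(1−ρ^8) = 0.538729
λ_eff = λ(1 − P_K) = 31.38·(1 − 0.538729) = 31.38·0.461271 = 14.4747 /hr

Final: 14.4747 /hr


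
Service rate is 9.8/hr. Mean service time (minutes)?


Mean service time = 1/μ = 1/9.8 hour = 0.10204 hour
In minutes: 0.10204 × 60 = 6.1224 min

Final: 6.1224 min


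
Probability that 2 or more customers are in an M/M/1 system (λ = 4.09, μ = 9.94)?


ρ = 4.09/9.94 = 0.4115
P(N ≥ n) = ρ^n = 0.4115^2 = 0.169307

Final: 0.169307


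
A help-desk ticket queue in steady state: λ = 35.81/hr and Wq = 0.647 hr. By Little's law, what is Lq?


Lq = λWq = 35.81·0.647 = 23.1691

Final: 23.1691


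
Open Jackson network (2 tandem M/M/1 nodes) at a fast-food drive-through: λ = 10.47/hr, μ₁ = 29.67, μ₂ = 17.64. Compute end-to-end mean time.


Each node sees arrival rate λ = 10.47/hr (tandem ⇒ throughput preserved).
W₁ = 1/(μ₁−λ) = 1/(29.67−10.47) = 0.05208 hr
W₂ = 1/(μ₂−λ) = 1/(17.64−10.47) = 0.13947 hr
W_total = W₁ + W₂ = 0.05208 + 0.13947 = 0.19155 hr

Final: 0.19155 hr


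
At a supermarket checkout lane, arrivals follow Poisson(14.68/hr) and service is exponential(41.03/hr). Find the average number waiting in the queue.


ρ = 14.68/41.03 = 0.3578
Lq = ρ²/(1−ρ) = 0.1280/0.6422 = 0.1993

Final: 0.1993


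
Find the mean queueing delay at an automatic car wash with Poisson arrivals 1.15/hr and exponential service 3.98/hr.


ρ = 1.15/3.98 = 0.2889
Wq = ρ/(μ−λ) = 0.2889/(3.98 − 1.15) = 0.2889/2.83 = 0.1021 hr

Final: 0.1021 hr


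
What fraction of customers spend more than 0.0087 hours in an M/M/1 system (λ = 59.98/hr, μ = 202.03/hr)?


W ~ Exponential(μ−λ) for M/M/1.
μ − λ = 202.03 − 59.98 = 142.0500
P(W > t) = e^{−(μ−λ)t} = e^{−1.2358} = 0.290592

Final: 0.290592


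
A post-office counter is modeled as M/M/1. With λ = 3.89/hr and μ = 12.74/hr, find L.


ρ = λ/μ = 3.89/12.74 = 0.3053
L = ρ/(1−ρ) = 0.3053/(1 − 0.3053) = 0.3053/0.6947 = 0.4395

Final: 0.4395


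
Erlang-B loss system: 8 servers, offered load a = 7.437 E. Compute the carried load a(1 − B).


B(8,7.437) = 0.203869 (Erlang-B)
Carried load = a(1 − B) = 7.437·(1 − 0.203869) = 7.437·0.796131 = 5.9208 E

Final: 5.9208 Erlangs


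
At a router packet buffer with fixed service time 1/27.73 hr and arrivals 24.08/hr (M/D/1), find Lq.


ρ = 24.08/27.73 = 0.8684
M/D/1: Lq = ρ²/(2(1−ρ)) = 0.7541/(2·0.1316) = 2.86444

Final: 2.86444


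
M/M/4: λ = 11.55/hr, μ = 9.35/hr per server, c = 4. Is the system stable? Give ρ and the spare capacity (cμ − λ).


Total capacity cμ = 4·9.35 = 37.40/hr
ρ = λ/(cμ) = 11.55/37.40 = 0.3088
Stable ⇔ ρ < 1: YES
Spare capacity = cμ − λ = 37.40 − 11.55 = 25.85/hr

Final: ρ = 0.3088; stable; margin = 25.85/hr


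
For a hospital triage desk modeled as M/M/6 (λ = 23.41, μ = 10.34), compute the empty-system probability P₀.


a = λ/μ = 23.41/10.34 = 2.2640; ρ = a/c = 0.3773
Σ_{k=0}^{5} a^k/k! (terms k=0..5) = 1.00000 + 2.26402 + 2.56290 + 1.93416 + 1.09474 + 0.49570 = 9.35153
Tail: a^6/(6!(1−ρ)) = 134.67446/(720·0.6227) = 0.30040
P₀ = 1/(9.35153 + 0.30040) = 1/9.65193 = 0.103606

Final: 0.103606


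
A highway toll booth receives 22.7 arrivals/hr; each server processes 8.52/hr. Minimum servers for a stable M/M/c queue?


Stability requires cμ > λ ⇔ c > λ/μ.
λ/μ = 22.7/8.52 = 2.6643
Minimum integer c = ⌊2.6643⌋ + 1 = 3
Check: 3·8.52 = 25.56 > 22.7, while 2·8.52 = 17.04 ≤ 22.7

Final: 3 servers


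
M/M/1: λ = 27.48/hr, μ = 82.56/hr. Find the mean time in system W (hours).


W = 1/(μ−λ) = 1/(82.56 − 27.48) = 1/55.08 = 0.01816 hr

Final: 0.01816 hr


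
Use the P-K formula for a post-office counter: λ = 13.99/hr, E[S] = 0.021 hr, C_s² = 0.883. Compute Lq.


ρ = λ·E[S] = 13.99·0.021 = 0.2938
Lq = ρ²(1+C_s²)/(2(1−ρ)) = 0.08631·(1+0.883)/(2·0.7062)
= 0.08631·1.8830/1.4124 = 0.11507

Final: 0.11507


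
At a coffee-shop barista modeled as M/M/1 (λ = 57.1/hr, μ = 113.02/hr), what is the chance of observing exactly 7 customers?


ρ = 57.1/113.02 = 0.5052
P_n = (1−ρ)·ρ^n = (1 − 0.5052)·0.5052^7 = 0.4948·0.008402 = 0.004157

Final: 0.004157


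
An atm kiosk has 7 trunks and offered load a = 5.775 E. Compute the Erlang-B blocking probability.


B(c,a) = (a^c/c!) / Σ_{k=0}^{c} a^k/k!
a^7/7! = 42.504350
Σ terms (k=0..7): 1.00000 + 5.77500 + 16.67531 + 32.09998 + 46.34434 + 53.52771 + 51.52042 + 42.50435 = 249.447119
B = 42.504350/249.447119 = 0.170394

Final: 0.170394


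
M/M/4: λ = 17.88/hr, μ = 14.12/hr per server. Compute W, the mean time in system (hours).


a = 1.2663; ρ = 0.3166; P₀ = 0.280646
Lq = P₀·a^c·ρ/(c!(1−ρ)²) = 0.02038
Wq = Lq/λ = 0.02038/17.88 = 0.001140 hr
W = Wq + 1/μ = 0.001140 + 0.07082 = 0.07196 hr

Final: 0.07196 hr


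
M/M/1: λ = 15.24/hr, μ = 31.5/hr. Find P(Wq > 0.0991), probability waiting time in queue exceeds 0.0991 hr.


ρ = 15.24/31.5 = 0.4838
P(Wq > t) = ρ·e^{−(μ−λ)t} = 0.4838·e^{−1.6114}
= 0.4838·0.199615 = 0.096576

Final: 0.096576


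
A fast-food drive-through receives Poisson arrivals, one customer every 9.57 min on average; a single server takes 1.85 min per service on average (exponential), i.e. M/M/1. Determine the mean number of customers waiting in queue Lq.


λ = 60/9.57 = 6.2696 /hr
μ = 60/1.85 = 32.4324 /hr
ρ = λ/μ = 6.2696/32.4324 = 0.1933
Lq = ρ²/(1−ρ) = 0.03737/0.8067 = 0.04632

Final: 0.04632


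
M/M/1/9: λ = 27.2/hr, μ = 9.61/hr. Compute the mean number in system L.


ρ = 27.2/9.61 = 2.8304
L = ρ[1 − (K+1)ρ^K + Kρ^(K+1)] / [(1−ρ)(1−ρ^(K+1))]
Numerator: 2.8304·(1 − 10·11657.613360 + 9·32995.534173) = 510558.078201
Denominator: (-1.8304)·(-32994.534173) = 60392.700947
L = 510558.078201/60392.700947 = 8.4540

Final: 8.4540


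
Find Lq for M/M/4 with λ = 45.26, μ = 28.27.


a = λ/μ = 1.6010; ρ = a/4 = 0.4002
P₀ = 0.199087
Lq = P₀·a^c·ρ / (c!·(1−ρ)²) = 0.199087·6.56984·0.4002/(24·0.35970)
= 0.06064

Final: 0.06064


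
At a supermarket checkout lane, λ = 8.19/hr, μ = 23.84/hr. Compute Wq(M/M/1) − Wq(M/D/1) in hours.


ρ = 8.19/23.84 = 0.3435
Wq(M/M/1) = ρ/(μ−λ) = 0.3435/15.65 = 0.02195 hr
Wq(M/D/1) = ρ/(2(μ−λ)) = 0.01098 hr
Savings = 0.02195 − 0.01098 = 0.01098 hr

Final: 0.01098 hr


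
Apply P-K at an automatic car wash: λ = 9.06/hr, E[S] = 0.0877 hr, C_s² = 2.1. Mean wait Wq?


ρ = λ·E[S] = 9.06·0.0877 = 0.7946
E[S²] = E[S]²(1+C_s²) = 0.0877²·(1+2.1) = 0.023843
Wq = λ·E[S²]/(2(1−ρ)) = 9.06·0.023843/(2·0.2054) = 0.52575 hr

Final: 0.52575 hr


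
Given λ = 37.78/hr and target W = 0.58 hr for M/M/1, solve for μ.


W = 1/(μ−λ) ⇒ μ − λ = 1/W = 1/0.58 = 1.7241
μ = λ + 1/W = 37.78 + 1.7241 = 39.5041 per hr

Final: 39.5041 /hr


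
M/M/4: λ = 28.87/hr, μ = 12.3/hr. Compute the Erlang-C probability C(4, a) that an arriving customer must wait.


a = λ/μ = 2.3472; ρ = a/4 = 0.5868
P₀ = 0.088360 (from M/M/c formula)
C(c,a) = [a^c/(c!(1−ρ))]·P₀ = [30.35056/(24·0.4132)]·0.088360
= 3.06044·0.088360 = 0.270421

Final: 0.270421


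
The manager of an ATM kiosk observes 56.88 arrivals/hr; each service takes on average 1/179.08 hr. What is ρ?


ρ = λ/μ = 56.88/179.08 = 0.3176

Final: 0.3176


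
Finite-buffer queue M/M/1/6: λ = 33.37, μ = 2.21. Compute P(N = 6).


ρ = λ/μ = 33.37/2.21 = 15.0995
P_K = (1−ρ)ρ^K/(1−ρ^(K+1)) = (-14.0995·11851780.452340)/(1 − 178956522.033744)
= -167104741.581404/-178956521.033744 = 0.933773

Final: 0.933773


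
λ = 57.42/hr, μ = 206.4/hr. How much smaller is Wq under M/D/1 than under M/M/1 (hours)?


ρ = 57.42/206.4 = 0.2782
Wq(M/M/1) = ρ/(μ−λ) = 0.2782/148.98 = 0.001867 hr
Wq(M/D/1) = ρ/(2(μ−λ)) = 0.0009337 hr
Savings = 0.001867 − 0.0009337 = 0.0009337 hr

Final: 0.0009337 hr


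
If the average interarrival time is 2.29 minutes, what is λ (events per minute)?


λ = 1/(interarrival time) in consistent units.
1 minute = 1 min, so λ = 1/2.29 = 0.4367 per minute

Final: 0.4367 /min


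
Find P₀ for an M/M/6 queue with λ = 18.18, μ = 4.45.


a = λ/μ = 18.18/4.45 = 4.0854; ρ = a/c = 0.6809
Σ_{k=0}^{5} a^k/k! (terms k=0..5) = 1.00000 + 4.08539 + 8.34522 + 11.36450 + 11.60711 + 9.48392 = 45.88615
Tail: a^6/(6!(1−ρ)) = 4649.46740/(720·0.3191) = 20.23683
P₀ = 1/(45.88615 + 20.23683) = 1/66.12298 = 0.015123

Final: 0.015123


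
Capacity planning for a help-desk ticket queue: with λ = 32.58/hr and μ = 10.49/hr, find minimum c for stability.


Stability requires cμ > λ ⇔ c > λ/μ.
λ/μ = 32.58/10.49 = 3.1058
Minimum integer c = ⌊3.1058⌋ + 1 = 4
Check: 4·10.49 = 41.96 > 32.58, while 3·10.49 = 31.47 ≤ 32.58

Final: 4 servers


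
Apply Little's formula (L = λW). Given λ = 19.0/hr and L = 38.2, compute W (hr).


W = L/λ = 38.2/19.0 = 2.0105 hr

Final: 2.0105 hr


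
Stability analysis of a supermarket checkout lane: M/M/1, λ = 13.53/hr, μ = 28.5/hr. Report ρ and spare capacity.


Total capacity cμ = 1·28.5 = 28.50/hr
ρ = λ/(cμ) = 13.53/28.50 = 0.4747
Stable ⇔ ρ < 1: YES
Spare capacity = cμ − λ = 28.50 − 13.53 = 14.97/hr

Final: ρ = 0.4747; stable; margin = 14.97/hr


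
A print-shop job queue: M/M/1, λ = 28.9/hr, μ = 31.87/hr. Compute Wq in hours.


ρ = 28.9/31.87 = 0.9068
Wq = ρ/(μ−λ) = 0.9068/(31.87 − 28.9) = 0.9068/2.97 = 0.3053 hr

Final: 0.3053 hr


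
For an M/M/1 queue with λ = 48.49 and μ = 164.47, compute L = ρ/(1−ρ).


ρ = λ/μ = 48.49/164.47 = 0.2948
L = ρ/(1−ρ) = 0.2948/(1 − 0.2948) = 0.2948/0.7052 = 0.4181

Final: 0.4181


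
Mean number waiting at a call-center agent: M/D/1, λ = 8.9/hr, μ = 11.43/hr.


ρ = 8.9/11.43 = 0.7787
M/D/1: Lq = ρ²/(2(1−ρ)) = 0.6063/(2·0.2213) = 1.36957

Final: 1.36957


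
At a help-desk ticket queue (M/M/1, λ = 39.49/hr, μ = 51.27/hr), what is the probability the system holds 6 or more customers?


ρ = 39.49/51.27 = 0.7702
P(N ≥ n) = ρ^n = 0.7702^6 = 0.208806

Final: 0.208806


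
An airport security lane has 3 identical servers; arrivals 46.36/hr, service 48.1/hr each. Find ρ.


ρ = λ/(cμ) = 46.36/(3·48.1) = 46.36/144.30 = 0.3213

Final: 0.3213


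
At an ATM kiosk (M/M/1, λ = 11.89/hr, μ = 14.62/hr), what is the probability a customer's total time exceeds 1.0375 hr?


W ~ Exponential(μ−λ) for M/M/1.
μ − λ = 14.62 − 11.89 = 2.7300
P(W > t) = e^{−(μ−λ)t} = e^{−2.8324} = 0.058873

Final: 0.058873


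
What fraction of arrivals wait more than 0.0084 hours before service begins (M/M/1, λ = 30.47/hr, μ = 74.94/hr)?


ρ = 30.47/74.94 = 0.4066
P(Wq > t) = ρ·e^{−(μ−λ)t} = 0.4066·e^{−0.3735}
= 0.4066·0.688288 = 0.279852

Final: 0.279852


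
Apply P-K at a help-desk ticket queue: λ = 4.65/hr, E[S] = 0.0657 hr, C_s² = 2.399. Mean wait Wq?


ρ = λ·E[S] = 4.65·0.0657 = 0.3055
E[S²] = E[S]²(1+C_s²) = 0.0657²·(1+2.399) = 0.014672
Wq = λ·E[S²]/(2(1−ρ)) = 4.65·0.014672/(2·0.6945) = 0.04912 hr

Final: 0.04912 hr


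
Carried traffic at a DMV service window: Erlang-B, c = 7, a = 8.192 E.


B(7,8.192) = 0.318892 (Erlang-B)
Carried load = a(1 − B) = 8.192·(1 − 0.318892) = 8.192·0.681108 = 5.5796 E

Final: 5.5796 Erlangs


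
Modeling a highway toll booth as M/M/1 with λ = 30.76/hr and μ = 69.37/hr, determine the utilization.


ρ = λ/μ = 30.76/69.37 = 0.4434

Final: 0.4434


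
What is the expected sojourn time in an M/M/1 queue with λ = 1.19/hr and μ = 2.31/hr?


W = 1/(μ−λ) = 1/(2.31 − 1.19) = 1/1.12 = 0.8929 hr

Final: 0.8929 hr


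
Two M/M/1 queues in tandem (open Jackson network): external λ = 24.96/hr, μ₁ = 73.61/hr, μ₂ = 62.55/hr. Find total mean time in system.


Each node sees arrival rate λ = 24.96/hr (tandem ⇒ throughput preserved).
W₁ = 1/(μ₁−λ) = 1/(73.61−24.96) = 0.02055 hr
W₂ = 1/(μ₂−λ) = 1/(62.55−24.96) = 0.02660 hr
W_total = W₁ + W₂ = 0.02055 + 0.02660 = 0.04716 hr

Final: 0.04716 hr


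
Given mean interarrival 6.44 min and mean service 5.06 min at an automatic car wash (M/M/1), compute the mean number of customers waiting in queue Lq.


λ = 60/6.44 = 9.3168 /hr
μ = 60/5.06 = 11.8577 /hr
ρ = λ/μ = 9.3168/11.8577 = 0.7857
Lq = ρ²/(1−ρ) = 0.6173/0.2143 = 2.8810

Final: 2.8810


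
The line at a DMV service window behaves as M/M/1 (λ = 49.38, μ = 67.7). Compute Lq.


ρ = 49.38/67.7 = 0.7294
Lq = ρ²/(1−ρ) = 0.5320/0.2706 = 1.9660

Final: 1.9660


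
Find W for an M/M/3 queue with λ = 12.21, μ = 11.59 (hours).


a = 1.0535; ρ = 0.3512; P₀ = 0.343789
Lq = P₀·a^c·ρ/(c!(1−ρ)²) = 0.05588
Wq = Lq/λ = 0.05588/12.21 = 0.004577 hr
W = Wq + 1/μ = 0.004577 + 0.08628 = 0.09086 hr

Final: 0.09086 hr


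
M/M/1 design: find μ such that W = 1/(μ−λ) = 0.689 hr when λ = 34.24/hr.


W = 1/(μ−λ) ⇒ μ − λ = 1/W = 1/0.689 = 1.4514
μ = λ + 1/W = 34.24 + 1.4514 = 35.6914 per hr

Final: 35.6914 /hr


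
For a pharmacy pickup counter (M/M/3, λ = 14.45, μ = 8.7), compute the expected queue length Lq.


a = λ/μ = 1.6609; ρ = a/3 = 0.5536
P₀ = 0.173880
Lq = P₀·a^c·ρ / (c!·(1−ρ)²) = 0.173880·4.58190·0.5536/(6·0.19924)
= 0.36898

Final: 0.36898


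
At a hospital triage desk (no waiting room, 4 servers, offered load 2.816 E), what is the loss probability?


B(c,a) = (a^c/c!) / Σ_{k=0}^{c} a^k/k!
a^4/4! = 2.620109
Σ terms (k=0..4): 1.00000 + 2.81600 + 3.96493 + 3.72175 + 2.62011 = 14.122783
B = 2.620109/14.122783 = 0.185524

Final: 0.185524


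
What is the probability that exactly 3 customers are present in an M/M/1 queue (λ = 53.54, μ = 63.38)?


ρ = 53.54/63.38 = 0.8447
P_n = (1−ρ)·ρ^n = (1 − 0.8447)·0.8447^3 = 0.1553·0.602807 = 0.093588

Final: 0.093588


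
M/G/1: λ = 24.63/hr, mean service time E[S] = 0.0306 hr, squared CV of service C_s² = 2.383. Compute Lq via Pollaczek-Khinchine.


ρ = λ·E[S] = 24.63·0.0306 = 0.7537
Lq = ρ²(1+C_s²)/(2(1−ρ)) = 0.5680·(1+2.383)/(2·0.2463)
= 0.5680·3.3830/0.4926 = 3.90068

Final: 3.90068


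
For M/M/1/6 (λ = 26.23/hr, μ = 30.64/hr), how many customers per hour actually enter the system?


ρ = 0.8561; P_K = (1−ρ)ρ^6/(1−ρ^7) = 0.085440
λ_eff = λ(1 − P_K) = 26.23·(1 − 0.085440) = 26.23·0.914560 = 23.9889 /hr

Final: 23.9889 /hr


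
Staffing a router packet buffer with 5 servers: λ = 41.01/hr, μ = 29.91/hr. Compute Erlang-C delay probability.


a = λ/μ = 1.3711; ρ = a/5 = 0.2742
P₀ = 0.253576 (from M/M/c formula)
C(c,a) = [a^c/(c!(1−ρ))]·P₀ = [4.84581/(120·0.7258)]·0.253576
= 0.05564·0.253576 = 0.014109

Final: 0.014109


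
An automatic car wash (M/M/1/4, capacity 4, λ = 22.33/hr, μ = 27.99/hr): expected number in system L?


ρ = 22.33/27.99 = 0.7978
L = ρ[1 − (K+1)ρ^K + Kρ^(K+1)] / [(1−ρ)(1−ρ^(K+1))]
Numerator: 0.7978·(1 − 5·0.405082 + 4·0.323169) = 0.213218
Denominator: (0.2022)·(0.676831) = 0.136866
L = 0.213218/0.136866 = 1.5579

Final: 1.5579


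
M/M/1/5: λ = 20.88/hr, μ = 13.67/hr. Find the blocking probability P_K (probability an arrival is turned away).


ρ = λ/μ = 20.88/13.67 = 1.5274
P_K = (1−ρ)ρ^K/(1−ρ^(K+1)) = (-0.5274·8.313998)/(1 − 12.699069)
= -4.385071/-11.699069 = 0.374822

Final: 0.374822


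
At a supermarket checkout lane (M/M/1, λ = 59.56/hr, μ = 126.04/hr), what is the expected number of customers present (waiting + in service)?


ρ = λ/μ = 59.56/126.04 = 0.4725
L = ρ/(1−ρ) = 0.4725/(1 − 0.4725) = 0.4725/0.5275 = 0.8959

Final: 0.8959
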